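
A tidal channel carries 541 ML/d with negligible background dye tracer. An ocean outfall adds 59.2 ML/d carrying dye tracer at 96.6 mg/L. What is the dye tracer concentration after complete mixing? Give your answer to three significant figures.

Mass balance: C = (541.0·0 + 59.20·96.60) / 600.2 = 5719/600.2 = 9.528 mg/L.

9.53 mg/L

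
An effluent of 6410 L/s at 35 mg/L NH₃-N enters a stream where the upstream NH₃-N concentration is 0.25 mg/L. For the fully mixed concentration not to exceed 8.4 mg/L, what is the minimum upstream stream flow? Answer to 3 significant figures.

Set C_mix = 8.4: (Q·0.2500 + 6410·35.00) / (Q + 6410) = 8.4
→ Q = 6410·(35.00 − 8.4)/(8.4 − 0.2500) = 20920 L/s.

20900 L/s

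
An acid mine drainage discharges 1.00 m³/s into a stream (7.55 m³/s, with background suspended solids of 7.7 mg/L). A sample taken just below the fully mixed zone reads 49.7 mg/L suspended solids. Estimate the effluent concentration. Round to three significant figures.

367 mg/L

Mass balance: 7.550·7.700 + 1.000·Cₑ = 8.550·49.70
→ Cₑ = (8.550·49.70 − 7.550·7.700) / 1.000 = 366.8 mg/L.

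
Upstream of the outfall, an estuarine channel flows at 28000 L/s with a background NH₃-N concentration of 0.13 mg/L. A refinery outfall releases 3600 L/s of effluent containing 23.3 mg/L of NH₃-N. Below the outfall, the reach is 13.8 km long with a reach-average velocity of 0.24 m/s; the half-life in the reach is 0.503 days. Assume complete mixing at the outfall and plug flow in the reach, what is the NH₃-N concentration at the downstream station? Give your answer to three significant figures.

Conservation of mass: C = (28000·0.1300 + 3600·23.30) / 31600 = 87520/31600 = 2.770 mg/L.
Travel time t = 13.8·1000 / 0.24 = 57500 s = 15.97 h.
Half-life 0.503 d → k = ln 2 / 0.503 = 1.378 d⁻¹.
After decay, C = 2.770 × e^(−kt) = 2.770 × 0.3997 = 1.107 mg/L.

1.11 mg/L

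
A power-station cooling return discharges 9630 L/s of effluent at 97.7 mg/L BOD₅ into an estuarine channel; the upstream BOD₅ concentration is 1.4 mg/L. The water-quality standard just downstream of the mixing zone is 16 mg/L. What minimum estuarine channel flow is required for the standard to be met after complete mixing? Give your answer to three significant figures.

53900 L/s

Set C_mix = 16: (Q·1.400 + 9630·97.70) / (Q + 9630) = 16
→ Q = 9630·(97.70 − 16)/(16 − 1.400) = 53890 L/s.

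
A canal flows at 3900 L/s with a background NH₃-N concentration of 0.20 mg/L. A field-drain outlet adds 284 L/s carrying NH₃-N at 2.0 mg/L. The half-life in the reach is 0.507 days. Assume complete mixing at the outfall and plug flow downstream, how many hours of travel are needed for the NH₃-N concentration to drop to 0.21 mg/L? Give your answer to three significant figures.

7.51 h

Mixed concentration C = ΣQC/ΣQ = (3900·0.2000 + 284.0·2.000) / 4184 = 1348/4184 = 0.3222 mg/L.
Half-life 0.507 d → k = ln 2 / 0.507 = 1.367 d⁻¹.
0.3222·exp(−k·t) = 0.21 → t = ln(0.3222/0.21)/k = 27050 s = 7.513 h.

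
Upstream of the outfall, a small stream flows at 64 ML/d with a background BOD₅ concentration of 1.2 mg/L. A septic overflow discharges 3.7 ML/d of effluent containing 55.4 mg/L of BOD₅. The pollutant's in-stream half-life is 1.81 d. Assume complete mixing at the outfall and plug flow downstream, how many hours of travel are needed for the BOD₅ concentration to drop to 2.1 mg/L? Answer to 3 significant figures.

Mass balance: C = (64.00·1.200 + 3.700·55.40) / 67.70 = 281.8/67.70 = 4.162 mg/L.
Half-life 1.81 d → k = ln 2 / 1.81 = 0.3830 d⁻¹.
4.162·exp(−k·t) = 2.1 → t = ln(4.162/2.1)/k = 154300 s = 42.87 h.

42.9 h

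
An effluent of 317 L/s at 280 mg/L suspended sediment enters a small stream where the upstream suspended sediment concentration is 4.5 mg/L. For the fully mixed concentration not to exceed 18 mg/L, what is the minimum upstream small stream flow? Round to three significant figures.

Set C_mix = 18: (Q·4.500 + 317.0·280.0) / (Q + 317.0) = 18
→ Q = 317.0·(280.0 − 18)/(18 − 4.500) = 6152 L/s.

6150 L/s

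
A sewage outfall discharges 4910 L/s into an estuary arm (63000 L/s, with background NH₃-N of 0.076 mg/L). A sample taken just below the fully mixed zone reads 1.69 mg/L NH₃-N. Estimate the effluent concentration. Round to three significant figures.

22.4 mg/L

Mass balance: 63000·0.07600 + 4910·Cₑ = 67910·1.690
→ Cₑ = (67910·1.690 − 63000·0.07600) / 4910 = 22.40 mg/L.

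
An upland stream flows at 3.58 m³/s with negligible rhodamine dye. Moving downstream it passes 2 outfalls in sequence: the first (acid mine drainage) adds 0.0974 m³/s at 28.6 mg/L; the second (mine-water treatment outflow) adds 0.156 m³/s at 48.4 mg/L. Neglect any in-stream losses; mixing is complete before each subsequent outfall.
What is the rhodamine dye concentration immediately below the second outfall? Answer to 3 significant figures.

2.70 mg/L

Outfall 1: combined Q = 3.677 m³/s; C = (3.580·0 + 0.09740·28.60)/3.677 = 0.7575 mg/L.
Outfall 2: combined Q = 3.833 m³/s; C = (3.677·0.7575 + 0.1560·48.40)/3.833 = 2.696 mg/L.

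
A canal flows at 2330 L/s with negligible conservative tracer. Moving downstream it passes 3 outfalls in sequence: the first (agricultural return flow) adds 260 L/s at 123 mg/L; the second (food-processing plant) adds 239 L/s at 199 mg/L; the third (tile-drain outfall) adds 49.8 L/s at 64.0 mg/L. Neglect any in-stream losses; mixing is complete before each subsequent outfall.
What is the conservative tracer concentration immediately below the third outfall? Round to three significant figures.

28.7 mg/L

After outfall 1: Q = 2330 + 260.0 = 2590 L/s; C = (2330·0 + 260.0·123.0)/2590 = 12.35 mg/L.
After outfall 2: Q = 2590 + 239.0 = 2829 L/s; C = (2590·12.35 + 239.0·199.0)/2829 = 28.12 mg/L.
After outfall 3: Q = 2829 + 49.80 = 2879 L/s; C = (2829·28.12 + 49.80·64.00)/2879 = 28.74 mg/L.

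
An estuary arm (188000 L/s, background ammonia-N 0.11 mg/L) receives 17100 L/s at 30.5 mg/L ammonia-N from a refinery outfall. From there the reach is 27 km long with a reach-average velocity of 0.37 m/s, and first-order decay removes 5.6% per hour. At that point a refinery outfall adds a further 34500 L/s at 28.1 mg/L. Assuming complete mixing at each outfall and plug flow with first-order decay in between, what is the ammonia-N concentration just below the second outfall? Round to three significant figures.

Flow-weighted average: C = (188000·0.1100 + 17100·30.50) / 205100 = 542200/205100 = 2.644 mg/L; combined flow 205100 L/s.
Travel time t = 27·1000 / 0.37 = 72970 s = 20.27 h.
5.6%/h lost → k = −ln(1 − 0.056) = 0.05763 h⁻¹.
Applying C = C₀e^(−kt): 2.644 × 0.3109 = 0.8220 mg/L.
At the second outfall, C = (205100·0.8220 + 34500·28.10) / (205100 + 34500) = 4.750 mg/L.

4.75 mg/L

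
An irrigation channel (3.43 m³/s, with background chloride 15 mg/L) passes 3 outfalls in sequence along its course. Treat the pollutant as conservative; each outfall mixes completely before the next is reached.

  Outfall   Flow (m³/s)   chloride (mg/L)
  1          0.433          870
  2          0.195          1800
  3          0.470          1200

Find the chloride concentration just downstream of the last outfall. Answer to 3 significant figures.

297 mg/L

Below outfall 1: Q → 3.863 m³/s, C = (3.430·15.00 + 0.4330·870.0)/3.863 = 110.8 mg/L.
Below outfall 2: Q → 4.058 m³/s, C = (3.863·110.8 + 0.1950·1800)/4.058 = 192.0 mg/L.
Below outfall 3: Q → 4.528 m³/s, C = (4.058·192.0 + 0.4700·1200)/4.528 = 296.6 mg/L.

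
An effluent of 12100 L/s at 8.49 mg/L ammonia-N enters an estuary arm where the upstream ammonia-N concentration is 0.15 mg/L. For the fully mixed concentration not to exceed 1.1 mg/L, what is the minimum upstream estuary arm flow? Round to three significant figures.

94100 L/s

Set C_mix = 1.1: (Q·0.1500 + 12100·8.490) / (Q + 12100) = 1.1
→ Q = 12100·(8.490 − 1.1)/(1.1 − 0.1500) = 94130 L/s.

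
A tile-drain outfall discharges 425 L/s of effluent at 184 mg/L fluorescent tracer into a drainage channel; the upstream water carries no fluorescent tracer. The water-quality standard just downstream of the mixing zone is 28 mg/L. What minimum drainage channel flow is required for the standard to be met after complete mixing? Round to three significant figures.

Set C_mix = 28: (Q·0 + 425.0·184.0) / (Q + 425.0) = 28
→ Q = 425.0·(184.0 − 28)/(28 − 0) = 2368 L/s.

2370 L/s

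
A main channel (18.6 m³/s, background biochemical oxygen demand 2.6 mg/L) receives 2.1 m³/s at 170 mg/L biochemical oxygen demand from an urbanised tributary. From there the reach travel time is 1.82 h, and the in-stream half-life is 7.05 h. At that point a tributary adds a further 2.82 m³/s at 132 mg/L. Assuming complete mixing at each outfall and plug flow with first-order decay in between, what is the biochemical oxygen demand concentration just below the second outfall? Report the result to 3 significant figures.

30.2 mg/L

Mixed concentration C = ΣQC/ΣQ = (18.60·2.600 + 2.100·170.0) / 20.70 = 405.4/20.70 = 19.58 mg/L; combined flow 20.70 m³/s.
Half-life 7.05 h → k = ln 2 / 7.05 = 0.09832 h⁻¹ = 2.360 d⁻¹.
Decay over the reach: 19.58·exp(−kt) = 19.58·0.8362 = 16.37 mg/L.
At the second outfall, C = (20.70·16.37 + 2.820·132.0) / (20.70 + 2.820) = 30.24 mg/L.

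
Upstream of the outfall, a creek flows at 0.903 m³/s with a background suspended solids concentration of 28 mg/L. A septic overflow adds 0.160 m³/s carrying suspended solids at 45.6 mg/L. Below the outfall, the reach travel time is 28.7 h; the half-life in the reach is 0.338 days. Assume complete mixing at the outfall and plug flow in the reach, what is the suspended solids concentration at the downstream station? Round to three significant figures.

2.64 mg/L

Conservation of mass: C = (0.9030·28.00 + 0.1600·45.60) / 1.063 = 32.58/1.063 = 30.65 mg/L.
Half-life 0.338 d → k = ln 2 / 0.338 = 2.051 d⁻¹.
First-order decay: C = 30.65·exp(−k·t) = 30.65·0.08609 = 2.639 mg/L.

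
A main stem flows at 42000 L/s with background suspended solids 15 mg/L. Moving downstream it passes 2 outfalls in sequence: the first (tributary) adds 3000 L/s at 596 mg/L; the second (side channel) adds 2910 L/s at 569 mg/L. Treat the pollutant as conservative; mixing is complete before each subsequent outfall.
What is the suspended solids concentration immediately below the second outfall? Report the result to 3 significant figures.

85.0 mg/L

Outfall 1: combined Q = 45000 L/s; C = (42000·15.00 + 3000·596.0)/45000 = 53.73 mg/L.
Outfall 2: combined Q = 47910 L/s; C = (45000·53.73 + 2910·569.0)/47910 = 85.03 mg/L.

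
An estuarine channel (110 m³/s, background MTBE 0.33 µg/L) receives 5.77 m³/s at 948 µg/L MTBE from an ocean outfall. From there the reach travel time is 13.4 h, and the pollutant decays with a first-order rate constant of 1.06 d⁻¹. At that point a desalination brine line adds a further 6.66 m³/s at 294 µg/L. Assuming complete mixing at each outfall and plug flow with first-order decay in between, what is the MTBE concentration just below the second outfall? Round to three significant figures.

Mixed concentration C = ΣQC/ΣQ = (110.0·0.3300 + 5.770·948.0) / 115.8 = 5506/115.8 = 47.56 µg/L; combined flow 115.8 m³/s.
First-order decay: C = 47.56·exp(−k·t) = 47.56·0.5533 = 26.32 µg/L.
Second outfall: C = (115.8·26.32 + 6.660·294.0)/122.4 = 40.88 µg/L.

40.9 µg/L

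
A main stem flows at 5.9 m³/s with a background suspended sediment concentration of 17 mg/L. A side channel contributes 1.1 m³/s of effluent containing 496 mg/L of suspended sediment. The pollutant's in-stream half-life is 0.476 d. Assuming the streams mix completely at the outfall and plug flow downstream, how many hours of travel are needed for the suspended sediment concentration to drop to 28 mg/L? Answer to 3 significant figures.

Mixed concentration C = ΣQC/ΣQ = (5.900·17.00 + 1.100·496.0) / 7.000 = 645.9/7.000 = 92.27 mg/L.
Half-life 0.476 d → k = ln 2 / 0.476 = 1.456 d⁻¹.
92.27·exp(−k·t) = 28 → t = ln(92.27/28)/k = 70760 s = 19.65 h.

19.7 h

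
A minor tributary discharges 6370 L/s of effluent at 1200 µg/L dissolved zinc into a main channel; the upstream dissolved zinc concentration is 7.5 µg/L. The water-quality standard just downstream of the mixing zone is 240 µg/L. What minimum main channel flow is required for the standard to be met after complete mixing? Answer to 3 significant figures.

Set C_mix = 240: (Q·7.500 + 6370·1200) / (Q + 6370) = 240
→ Q = 6370·(1200 − 240)/(240 − 7.500) = 26300 L/s.

26300 L/s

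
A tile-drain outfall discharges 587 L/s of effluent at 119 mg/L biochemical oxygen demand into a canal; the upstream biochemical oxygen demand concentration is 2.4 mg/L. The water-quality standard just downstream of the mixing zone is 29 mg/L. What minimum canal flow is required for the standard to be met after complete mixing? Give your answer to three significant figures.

1990 L/s

Set C_mix = 29: (Q·2.400 + 587.0·119.0) / (Q + 587.0) = 29
→ Q = 587.0·(119.0 − 29)/(29 − 2.400) = 1986 L/s.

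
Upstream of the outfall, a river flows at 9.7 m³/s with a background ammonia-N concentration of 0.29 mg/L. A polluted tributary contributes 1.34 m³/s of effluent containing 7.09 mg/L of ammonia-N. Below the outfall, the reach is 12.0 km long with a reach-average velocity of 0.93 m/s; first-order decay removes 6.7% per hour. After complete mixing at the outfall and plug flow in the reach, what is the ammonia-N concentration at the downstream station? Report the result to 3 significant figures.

Flow-weighted average: C = (9.700·0.2900 + 1.340·7.090) / 11.04 = 12.31/11.04 = 1.115 mg/L.
Travel time t = 12.0·1000 / 0.93 = 12900 s = 3.584 h.
6.7%/h lost → k = −ln(1 − 0.067) = 0.06935 h⁻¹.
First-order decay: C = 1.115·exp(−k·t) = 1.115·0.7799 = 0.8699 mg/L.

0.870 mg/L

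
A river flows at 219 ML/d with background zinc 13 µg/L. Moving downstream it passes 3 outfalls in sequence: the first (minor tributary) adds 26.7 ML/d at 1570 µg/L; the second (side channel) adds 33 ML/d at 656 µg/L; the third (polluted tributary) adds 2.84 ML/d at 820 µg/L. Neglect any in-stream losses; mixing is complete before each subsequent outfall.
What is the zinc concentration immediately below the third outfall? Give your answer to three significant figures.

Outfall 1: combined Q = 245.7 ML/d; C = (219.0·13.00 + 26.70·1570)/245.7 = 182.2 µg/L.
Outfall 2: combined Q = 278.7 ML/d; C = (245.7·182.2 + 33.00·656.0)/278.7 = 238.3 µg/L.
Outfall 3: combined Q = 281.5 ML/d; C = (278.7·238.3 + 2.840·820.0)/281.5 = 244.2 µg/L.

244 µg/L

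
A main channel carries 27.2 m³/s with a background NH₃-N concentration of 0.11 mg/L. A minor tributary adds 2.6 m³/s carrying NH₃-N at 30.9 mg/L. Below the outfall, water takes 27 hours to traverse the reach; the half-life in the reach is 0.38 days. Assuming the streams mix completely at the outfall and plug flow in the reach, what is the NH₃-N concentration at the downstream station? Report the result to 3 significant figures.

Mass balance: C = (27.20·0.1100 + 2.600·30.90) / 29.80 = 83.33/29.80 = 2.796 mg/L.
Half-life 0.38 d → k = ln 2 / 0.38 = 1.824 d⁻¹.
After decay, C = 2.796 × e^(−kt) = 2.796 × 0.1285 = 0.3592 mg/L.

0.359 mg/L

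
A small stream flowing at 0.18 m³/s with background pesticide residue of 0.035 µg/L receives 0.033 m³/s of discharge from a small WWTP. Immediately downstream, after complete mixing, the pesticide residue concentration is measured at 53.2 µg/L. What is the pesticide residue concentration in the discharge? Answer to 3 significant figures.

343 µg/L

Mass balance: 0.1800·0.03500 + 0.03300·Cₑ = 0.2130·53.20
→ Cₑ = (0.2130·53.20 − 0.1800·0.03500) / 0.03300 = 343.2 µg/L.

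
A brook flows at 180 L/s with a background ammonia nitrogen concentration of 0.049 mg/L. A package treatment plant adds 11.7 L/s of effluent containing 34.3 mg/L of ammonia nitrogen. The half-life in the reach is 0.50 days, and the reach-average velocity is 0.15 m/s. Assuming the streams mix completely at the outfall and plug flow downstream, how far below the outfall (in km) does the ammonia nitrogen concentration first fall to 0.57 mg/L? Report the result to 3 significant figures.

12.4 km

Flow-weighted average: C = (180.0·0.04900 + 11.70·34.30) / 191.7 = 410.1/191.7 = 2.139 mg/L.
Half-life 0.50 d → k = ln 2 / 0.50 = 1.386 d⁻¹.
Set 2.139·exp(−k·t) = 0.57 → t = ln(2.139/0.57)/k = 82430 s = 22.90 h.
Distance = v·t = 0.15·82430 = 12370 m = 12.37 km.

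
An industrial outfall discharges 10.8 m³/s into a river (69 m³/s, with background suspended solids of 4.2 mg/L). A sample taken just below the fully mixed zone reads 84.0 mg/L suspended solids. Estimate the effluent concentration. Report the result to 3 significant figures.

Mass balance: 69.00·4.200 + 10.80·Cₑ = 79.80·84.00
→ Cₑ = (79.80·84.00 − 69.00·4.200) / 10.80 = 593.8 mg/L.

594 mg/L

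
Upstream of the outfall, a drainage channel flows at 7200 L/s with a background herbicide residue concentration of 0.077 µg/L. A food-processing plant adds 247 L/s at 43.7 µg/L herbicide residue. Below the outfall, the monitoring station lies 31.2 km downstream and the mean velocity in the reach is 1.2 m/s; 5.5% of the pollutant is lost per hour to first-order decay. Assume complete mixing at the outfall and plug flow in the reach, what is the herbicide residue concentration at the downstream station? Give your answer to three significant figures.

Mass balance: C = (7200·0.07700 + 247.0·43.70) / 7447 = 11350/7447 = 1.524 µg/L.
Travel time t = 31.2·1000 / 1.2 = 26000 s = 7.222 h.
5.5%/h lost → k = −ln(1 − 0.055) = 0.05657 h⁻¹.
After decay, C = 1.524 × e^(−kt) = 1.524 × 0.6646 = 1.013 µg/L.

1.01 µg/L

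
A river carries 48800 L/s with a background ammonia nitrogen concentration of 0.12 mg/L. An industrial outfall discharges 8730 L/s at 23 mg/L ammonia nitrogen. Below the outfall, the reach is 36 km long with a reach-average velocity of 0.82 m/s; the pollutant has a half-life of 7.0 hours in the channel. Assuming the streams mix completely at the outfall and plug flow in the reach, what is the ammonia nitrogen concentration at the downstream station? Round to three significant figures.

1.07 mg/L

After mixing, C = (48800·0.1200 + 8730·23.00) / 57530 = 206600/57530 = 3.592 mg/L.
Travel time t = 36·1000 / 0.82 = 43900 s = 12.20 h.
Half-life 7.0 h → k = ln 2 / 7.0 = 0.09902 h⁻¹ = 2.377 d⁻¹.
Decay over the reach: 3.592·exp(−kt) = 3.592·0.2989 = 1.074 mg/L.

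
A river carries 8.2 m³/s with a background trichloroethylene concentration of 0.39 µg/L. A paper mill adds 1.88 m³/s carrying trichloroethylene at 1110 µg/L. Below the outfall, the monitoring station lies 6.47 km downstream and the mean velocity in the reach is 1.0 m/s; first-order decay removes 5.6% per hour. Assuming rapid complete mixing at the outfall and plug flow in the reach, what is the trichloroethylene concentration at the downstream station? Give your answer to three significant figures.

After mixing, C = (8.200·0.3900 + 1.880·1110) / 10.08 = 2090/10.08 = 207.3 µg/L.
Travel time t = 6.47·1000 / 1.0 = 6470 s = 1.797 h.
5.6%/h lost → k = −ln(1 − 0.056) = 0.05763 h⁻¹.
After decay, C = 207.3 × e^(−kt) = 207.3 × 0.9016 = 186.9 µg/L.

187 µg/L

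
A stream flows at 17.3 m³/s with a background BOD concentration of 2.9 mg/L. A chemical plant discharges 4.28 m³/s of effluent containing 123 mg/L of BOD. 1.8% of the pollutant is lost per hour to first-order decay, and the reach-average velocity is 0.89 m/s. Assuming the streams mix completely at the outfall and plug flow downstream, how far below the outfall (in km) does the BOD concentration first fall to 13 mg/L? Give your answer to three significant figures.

Mass balance: C = (17.30·2.900 + 4.280·123.0) / 21.58 = 576.6/21.58 = 26.72 mg/L.
1.8%/h lost → k = −ln(1 − 0.018) = 0.01816 h⁻¹.
Set 26.72·exp(−k·t) = 13 → t = ln(26.72/13)/k = 142800 s = 39.66 h.
Distance = v·t = 0.89·142800 = 127100 m = 127.1 km.

127 km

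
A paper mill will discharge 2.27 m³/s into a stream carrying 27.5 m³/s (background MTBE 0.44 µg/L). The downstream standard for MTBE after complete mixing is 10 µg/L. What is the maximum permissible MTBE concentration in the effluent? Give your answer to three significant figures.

At the limit, (Qr·Cr + Qe·Cₑ)/(Qr + Qe) = 10:
Cₑ = (29.77·10 − 27.50·0.4400) / 2.270 = 125.8 µg/L.

126 µg/L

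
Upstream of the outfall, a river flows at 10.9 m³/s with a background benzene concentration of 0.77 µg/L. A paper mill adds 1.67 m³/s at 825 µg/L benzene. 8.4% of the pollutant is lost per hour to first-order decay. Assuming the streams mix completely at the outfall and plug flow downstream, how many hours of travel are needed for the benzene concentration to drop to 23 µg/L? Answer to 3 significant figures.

After mixing, C = (10.90·0.7700 + 1.670·825.0) / 12.57 = 1386/12.57 = 110.3 µg/L.
8.4%/h lost → k = −ln(1 − 0.084) = 0.08774 h⁻¹.
110.3·exp(−k·t) = 23 → t = ln(110.3/23)/k = 64310 s = 17.87 h.

17.9 h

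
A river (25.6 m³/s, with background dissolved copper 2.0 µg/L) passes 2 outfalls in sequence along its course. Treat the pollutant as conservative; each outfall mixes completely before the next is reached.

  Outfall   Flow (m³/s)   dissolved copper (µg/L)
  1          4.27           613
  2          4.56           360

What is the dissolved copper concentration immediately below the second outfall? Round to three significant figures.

125 µg/L

Outfall 1: combined Q = 29.87 m³/s; C = (25.60·2.000 + 4.270·613.0)/29.87 = 89.34 µg/L.
Outfall 2: combined Q = 34.43 m³/s; C = (29.87·89.34 + 4.560·360.0)/34.43 = 125.2 µg/L.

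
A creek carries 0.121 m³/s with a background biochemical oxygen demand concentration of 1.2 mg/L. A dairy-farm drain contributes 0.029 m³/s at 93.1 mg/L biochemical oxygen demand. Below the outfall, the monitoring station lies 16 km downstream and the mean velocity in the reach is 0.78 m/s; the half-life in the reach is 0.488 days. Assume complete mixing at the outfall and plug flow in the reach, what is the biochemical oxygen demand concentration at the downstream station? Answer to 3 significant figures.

13.5 mg/L

After mixing, C = (0.1210·1.200 + 0.02900·93.10) / 0.1500 = 2.845/0.1500 = 18.97 mg/L.
Travel time t = 16·1000 / 0.78 = 20510 s = 5.698 h.
Half-life 0.488 d → k = ln 2 / 0.488 = 1.420 d⁻¹.
Applying C = C₀e^(−kt): 18.97 × 0.7137 = 13.54 mg/L.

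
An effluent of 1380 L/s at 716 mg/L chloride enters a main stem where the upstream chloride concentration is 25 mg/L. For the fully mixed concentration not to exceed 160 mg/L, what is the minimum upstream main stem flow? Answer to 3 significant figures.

Set C_mix = 160: (Q·25.00 + 1380·716.0) / (Q + 1380) = 160
→ Q = 1380·(716.0 − 160)/(160 − 25.00) = 5684 L/s.

5680 L/s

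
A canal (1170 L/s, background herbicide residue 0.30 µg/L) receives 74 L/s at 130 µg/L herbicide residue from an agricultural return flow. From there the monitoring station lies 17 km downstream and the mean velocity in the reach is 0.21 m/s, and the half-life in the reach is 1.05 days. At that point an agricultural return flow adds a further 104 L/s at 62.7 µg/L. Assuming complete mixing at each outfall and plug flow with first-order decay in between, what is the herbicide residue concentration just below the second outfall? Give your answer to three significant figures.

Mixed concentration C = ΣQC/ΣQ = (1170·0.3000 + 74.00·130.0) / 1244 = 9971/1244 = 8.015 µg/L; combined flow 1244 L/s.
Travel time t = 17·1000 / 0.21 = 80950 s = 22.49 h.
Half-life 1.05 d → k = ln 2 / 1.05 = 0.6601 d⁻¹.
Decay over the reach: 8.015·exp(−kt) = 8.015·0.5387 = 4.318 µg/L.
At the second outfall, C = (1244·4.318 + 104.0·62.70) / (1244 + 104.0) = 8.822 µg/L.

8.82 µg/L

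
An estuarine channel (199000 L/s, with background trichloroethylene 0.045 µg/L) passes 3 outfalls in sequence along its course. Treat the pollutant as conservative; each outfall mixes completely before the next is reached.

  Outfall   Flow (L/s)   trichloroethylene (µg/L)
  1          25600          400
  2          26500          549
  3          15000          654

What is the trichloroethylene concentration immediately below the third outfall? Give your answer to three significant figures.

130 µg/L

Below outfall 1: Q → 224600 L/s, C = (199000·0.04500 + 25600·400.0)/224600 = 45.63 µg/L.
Below outfall 2: Q → 251100 L/s, C = (224600·45.63 + 26500·549.0)/251100 = 98.76 µg/L.
Below outfall 3: Q → 266100 L/s, C = (251100·98.76 + 15000·654.0)/266100 = 130.1 µg/L.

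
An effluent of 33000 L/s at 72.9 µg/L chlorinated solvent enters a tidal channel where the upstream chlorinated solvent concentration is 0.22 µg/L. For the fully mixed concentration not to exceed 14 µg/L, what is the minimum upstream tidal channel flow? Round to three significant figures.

Set C_mix = 14: (Q·0.2200 + 33000·72.90) / (Q + 33000) = 14
→ Q = 33000·(72.90 − 14)/(14 − 0.2200) = 141100 L/s.

141000 L/s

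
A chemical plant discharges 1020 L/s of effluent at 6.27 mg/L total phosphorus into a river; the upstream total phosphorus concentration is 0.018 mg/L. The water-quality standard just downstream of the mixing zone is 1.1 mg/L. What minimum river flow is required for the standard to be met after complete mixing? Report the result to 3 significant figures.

4870 L/s

Set C_mix = 1.1: (Q·0.01800 + 1020·6.270) / (Q + 1020) = 1.1
→ Q = 1020·(6.270 − 1.1)/(1.1 − 0.01800) = 4874 L/s.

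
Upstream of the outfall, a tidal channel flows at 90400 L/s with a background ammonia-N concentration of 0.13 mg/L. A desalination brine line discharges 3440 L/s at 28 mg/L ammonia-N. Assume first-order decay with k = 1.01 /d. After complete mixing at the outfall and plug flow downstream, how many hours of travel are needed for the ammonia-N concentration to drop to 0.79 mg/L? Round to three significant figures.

8.96 h

Mass balance: C = (90400·0.1300 + 3440·28.00) / 93840 = 108100/93840 = 1.152 mg/L.
1.152·exp(−k·t) = 0.79 → t = ln(1.152/0.79)/k = 32240 s = 8.957 h.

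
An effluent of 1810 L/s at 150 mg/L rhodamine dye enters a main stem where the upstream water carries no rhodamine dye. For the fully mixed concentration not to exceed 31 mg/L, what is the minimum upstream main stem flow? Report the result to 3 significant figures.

Set C_mix = 31: (Q·0 + 1810·150.0) / (Q + 1810) = 31
→ Q = 1810·(150.0 − 31)/(31 − 0) = 6948 L/s.

6950 L/s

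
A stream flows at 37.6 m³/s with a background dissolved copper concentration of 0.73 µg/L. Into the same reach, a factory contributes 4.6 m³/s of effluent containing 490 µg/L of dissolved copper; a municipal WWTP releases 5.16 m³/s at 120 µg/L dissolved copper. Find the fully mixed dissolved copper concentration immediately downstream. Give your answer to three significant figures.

61.2 µg/L

Mass balance: C = (37.60·0.7300 + 4.600·490.0 + 5.160·120.0) / 47.36 = 2901/47.36 = 61.25 µg/L.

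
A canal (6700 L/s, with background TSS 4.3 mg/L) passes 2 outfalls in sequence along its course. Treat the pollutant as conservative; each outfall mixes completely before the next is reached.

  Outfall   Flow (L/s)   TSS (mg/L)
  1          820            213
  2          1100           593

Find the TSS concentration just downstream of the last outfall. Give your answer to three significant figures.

After outfall 1: Q = 6700 + 820.0 = 7520 L/s; C = (6700·4.300 + 820.0·213.0)/7520 = 27.06 mg/L.
After outfall 2: Q = 7520 + 1100 = 8620 L/s; C = (7520·27.06 + 1100·593.0)/8620 = 99.28 mg/L.

99.3 mg/L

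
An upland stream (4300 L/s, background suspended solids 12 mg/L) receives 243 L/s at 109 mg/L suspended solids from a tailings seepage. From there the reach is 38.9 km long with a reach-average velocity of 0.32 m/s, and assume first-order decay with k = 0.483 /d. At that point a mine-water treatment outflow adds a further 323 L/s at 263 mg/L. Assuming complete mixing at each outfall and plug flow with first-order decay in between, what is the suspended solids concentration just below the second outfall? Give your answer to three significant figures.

Mass balance: C = (4300·12.00 + 243.0·109.0) / 4543 = 78090/4543 = 17.19 mg/L; combined flow 4543 L/s.
Travel time t = 38.9·1000 / 0.32 = 121600 s = 33.77 h.
After decay, C = 17.19 × e^(−kt) = 17.19 × 0.5068 = 8.712 mg/L.
At the second outfall, C = (4543·8.712 + 323.0·263.0) / (4543 + 323.0) = 25.59 mg/L.

25.6 mg/L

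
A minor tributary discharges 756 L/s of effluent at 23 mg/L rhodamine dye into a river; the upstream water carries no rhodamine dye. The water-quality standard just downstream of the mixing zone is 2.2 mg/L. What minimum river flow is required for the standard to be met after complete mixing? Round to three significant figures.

Set C_mix = 2.2: (Q·0 + 756.0·23.00) / (Q + 756.0) = 2.2
→ Q = 756.0·(23.00 − 2.2)/(2.2 − 0) = 7148 L/s.

7150 L/s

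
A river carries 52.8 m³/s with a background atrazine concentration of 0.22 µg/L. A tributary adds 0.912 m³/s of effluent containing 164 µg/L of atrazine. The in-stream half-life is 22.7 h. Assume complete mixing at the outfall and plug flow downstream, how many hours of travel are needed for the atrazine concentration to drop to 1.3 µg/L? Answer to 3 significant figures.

After mixing, C = (52.80·0.2200 + 0.9120·164.0) / 53.71 = 161.2/53.71 = 3.001 µg/L.
Half-life 22.7 h → k = ln 2 / 22.7 = 0.03054 h⁻¹ = 0.7328 d⁻¹.
3.001·exp(−k·t) = 1.3 → t = ln(3.001/1.3)/k = 98630 s = 27.40 h.

27.4 h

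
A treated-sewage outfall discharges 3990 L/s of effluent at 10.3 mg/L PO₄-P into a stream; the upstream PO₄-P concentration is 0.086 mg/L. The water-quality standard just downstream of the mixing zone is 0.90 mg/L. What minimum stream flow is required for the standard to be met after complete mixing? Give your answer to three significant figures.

Set C_mix = 0.90: (Q·0.08600 + 3990·10.30) / (Q + 3990) = 0.90
→ Q = 3990·(10.30 − 0.90)/(0.90 − 0.08600) = 46080 L/s.

46100 L/s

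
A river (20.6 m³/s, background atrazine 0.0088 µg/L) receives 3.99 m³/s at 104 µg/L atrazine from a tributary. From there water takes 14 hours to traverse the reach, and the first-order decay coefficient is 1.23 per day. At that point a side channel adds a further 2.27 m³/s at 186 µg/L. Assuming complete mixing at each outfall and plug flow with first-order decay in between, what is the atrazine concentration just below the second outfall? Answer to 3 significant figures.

23.3 µg/L

Mixed concentration C = ΣQC/ΣQ = (20.60·0.008800 + 3.990·104.0) / 24.59 = 415.1/24.59 = 16.88 µg/L; combined flow 24.59 m³/s.
Applying C = C₀e^(−kt): 16.88 × 0.4880 = 8.238 µg/L.
At the second outfall, C = (24.59·8.238 + 2.270·186.0) / (24.59 + 2.270) = 23.26 µg/L.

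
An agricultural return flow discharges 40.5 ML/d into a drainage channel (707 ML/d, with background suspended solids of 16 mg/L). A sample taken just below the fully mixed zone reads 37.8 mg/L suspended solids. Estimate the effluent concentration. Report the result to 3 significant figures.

418 mg/L

Mass balance: 707.0·16.00 + 40.50·Cₑ = 747.5·37.80
→ Cₑ = (747.5·37.80 − 707.0·16.00) / 40.50 = 418.4 mg/L.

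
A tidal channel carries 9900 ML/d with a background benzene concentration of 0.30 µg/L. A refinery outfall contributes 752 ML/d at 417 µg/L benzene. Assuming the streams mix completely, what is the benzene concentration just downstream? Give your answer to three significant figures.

After mixing, C = (9900·0.3000 + 752.0·417.0) / 10650 = 316600/10650 = 29.72 µg/L.

29.7 µg/L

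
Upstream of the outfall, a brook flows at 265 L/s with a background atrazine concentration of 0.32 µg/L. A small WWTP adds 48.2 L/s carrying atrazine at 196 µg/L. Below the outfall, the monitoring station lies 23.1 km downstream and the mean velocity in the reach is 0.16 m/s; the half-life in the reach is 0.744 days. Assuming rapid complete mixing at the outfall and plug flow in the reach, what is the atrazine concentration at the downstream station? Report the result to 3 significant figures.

6.42 µg/L

Mass balance: C = (265.0·0.3200 + 48.20·196.0) / 313.2 = 9532/313.2 = 30.43 µg/L.
Travel time t = 23.1·1000 / 0.16 = 144400 s = 40.10 h.
Half-life 0.744 d → k = ln 2 / 0.744 = 0.9316 d⁻¹.
Decay over the reach: 30.43·exp(−kt) = 30.43·0.2108 = 6.416 µg/L.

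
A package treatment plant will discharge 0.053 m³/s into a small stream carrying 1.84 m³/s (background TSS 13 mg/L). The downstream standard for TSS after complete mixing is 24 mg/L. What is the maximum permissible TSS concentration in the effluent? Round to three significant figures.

406 mg/L

At the limit, (Qr·Cr + Qe·Cₑ)/(Qr + Qe) = 24:
Cₑ = (1.893·24 − 1.840·13.00) / 0.05300 = 405.9 mg/L.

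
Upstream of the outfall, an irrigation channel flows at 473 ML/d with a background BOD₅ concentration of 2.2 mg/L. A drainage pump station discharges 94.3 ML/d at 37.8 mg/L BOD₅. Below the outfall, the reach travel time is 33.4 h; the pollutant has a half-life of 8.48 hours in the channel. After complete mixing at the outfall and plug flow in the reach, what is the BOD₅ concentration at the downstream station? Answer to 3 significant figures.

Mixed concentration C = ΣQC/ΣQ = (473.0·2.200 + 94.30·37.80) / 567.3 = 4605/567.3 = 8.118 mg/L.
Half-life 8.48 h → k = ln 2 / 8.48 = 0.08174 h⁻¹ = 1.962 d⁻¹.
After decay, C = 8.118 × e^(−kt) = 8.118 × 0.06521 = 0.5294 mg/L.

0.529 mg/L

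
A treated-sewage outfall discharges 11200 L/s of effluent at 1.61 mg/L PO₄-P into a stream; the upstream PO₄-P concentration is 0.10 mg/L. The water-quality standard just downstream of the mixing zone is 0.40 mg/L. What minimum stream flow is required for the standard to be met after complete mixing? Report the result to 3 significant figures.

45200 L/s

Set C_mix = 0.40: (Q·0.1000 + 11200·1.610) / (Q + 11200) = 0.40
→ Q = 11200·(1.610 − 0.40)/(0.40 − 0.1000) = 45170 L/s.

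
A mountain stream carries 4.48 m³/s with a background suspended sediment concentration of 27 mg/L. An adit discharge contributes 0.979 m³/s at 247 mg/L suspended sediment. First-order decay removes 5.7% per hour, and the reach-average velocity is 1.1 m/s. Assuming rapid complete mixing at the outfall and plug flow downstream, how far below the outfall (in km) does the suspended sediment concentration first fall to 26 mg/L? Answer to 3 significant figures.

63.3 km

Flow-weighted average: C = (4.480·27.00 + 0.9790·247.0) / 5.459 = 362.8/5.459 = 66.45 mg/L.
5.7%/h lost → k = −ln(1 − 0.057) = 0.05869 h⁻¹.
Set 66.45·exp(−k·t) = 26 → t = ln(66.45/26)/k = 57560 s = 15.99 h.
Distance = v·t = 1.1·57560 = 63320 m = 63.32 km.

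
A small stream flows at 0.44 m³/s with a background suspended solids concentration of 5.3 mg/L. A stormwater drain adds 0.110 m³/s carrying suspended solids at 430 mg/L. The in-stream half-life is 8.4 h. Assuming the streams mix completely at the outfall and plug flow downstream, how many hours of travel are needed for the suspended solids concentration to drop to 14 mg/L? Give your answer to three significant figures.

Flow-weighted average: C = (0.4400·5.300 + 0.1100·430.0) / 0.5500 = 49.63/0.5500 = 90.24 mg/L.
Half-life 8.4 h → k = ln 2 / 8.4 = 0.08252 h⁻¹ = 1.980 d⁻¹.
90.24·exp(−k·t) = 14 → t = ln(90.24/14)/k = 81300 s = 22.58 h.

22.6 h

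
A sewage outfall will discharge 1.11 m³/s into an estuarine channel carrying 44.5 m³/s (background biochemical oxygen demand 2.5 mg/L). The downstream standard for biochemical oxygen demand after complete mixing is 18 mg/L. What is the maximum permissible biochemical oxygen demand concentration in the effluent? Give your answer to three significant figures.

639 mg/L

At the limit, (Qr·Cr + Qe·Cₑ)/(Qr + Qe) = 18:
Cₑ = (45.61·18 − 44.50·2.500) / 1.110 = 639.4 mg/L.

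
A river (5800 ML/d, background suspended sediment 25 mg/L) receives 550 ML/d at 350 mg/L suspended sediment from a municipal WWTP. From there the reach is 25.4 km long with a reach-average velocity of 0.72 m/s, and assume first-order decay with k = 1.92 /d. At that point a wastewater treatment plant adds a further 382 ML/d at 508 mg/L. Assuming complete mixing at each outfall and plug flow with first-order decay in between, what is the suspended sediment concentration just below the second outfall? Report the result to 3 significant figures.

51.7 mg/L

Flow-weighted average: C = (5800·25.00 + 550.0·350.0) / 6350 = 337500/6350 = 53.15 mg/L; combined flow 6350 ML/d.
Travel time t = 25.4·1000 / 0.72 = 35280 s = 9.799 h.
Decay over the reach: 53.15·exp(−kt) = 53.15·0.4566 = 24.27 mg/L.
Second outfall: C = (6350·24.27 + 382.0·508.0)/6732 = 51.72 mg/L.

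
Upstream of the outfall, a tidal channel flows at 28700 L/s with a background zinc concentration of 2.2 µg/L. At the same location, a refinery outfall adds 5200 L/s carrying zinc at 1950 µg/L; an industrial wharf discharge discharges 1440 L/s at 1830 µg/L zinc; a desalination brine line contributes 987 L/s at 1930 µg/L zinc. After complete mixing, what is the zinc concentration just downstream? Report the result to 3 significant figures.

406 µg/L

Conservation of mass: C = (28700·2.200 + 5200·1950 + 1440·1830 + 987.0·1930) / 36330 = 14740000/36330 = 405.8 µg/L.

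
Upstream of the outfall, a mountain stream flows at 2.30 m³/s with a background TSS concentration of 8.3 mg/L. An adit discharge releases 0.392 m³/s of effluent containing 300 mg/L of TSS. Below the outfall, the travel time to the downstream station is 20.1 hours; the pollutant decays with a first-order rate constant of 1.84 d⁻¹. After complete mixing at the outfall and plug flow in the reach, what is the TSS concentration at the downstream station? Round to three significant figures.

Mixed concentration C = ΣQC/ΣQ = (2.300·8.300 + 0.3920·300.0) / 2.692 = 136.7/2.692 = 50.78 mg/L.
After decay, C = 50.78 × e^(−kt) = 50.78 × 0.2142 = 10.87 mg/L.

10.9 mg/L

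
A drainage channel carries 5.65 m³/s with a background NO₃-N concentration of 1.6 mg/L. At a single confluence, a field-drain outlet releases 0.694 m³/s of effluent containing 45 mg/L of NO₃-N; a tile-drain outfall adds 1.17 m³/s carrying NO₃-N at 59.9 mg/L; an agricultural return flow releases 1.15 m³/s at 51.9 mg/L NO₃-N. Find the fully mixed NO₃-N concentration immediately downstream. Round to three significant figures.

Mixed concentration C = ΣQC/ΣQ = (5.650·1.600 + 0.6940·45.00 + 1.170·59.90 + 1.150·51.90) / 8.664 = 170.0/8.664 = 19.63 mg/L.

19.6 mg/L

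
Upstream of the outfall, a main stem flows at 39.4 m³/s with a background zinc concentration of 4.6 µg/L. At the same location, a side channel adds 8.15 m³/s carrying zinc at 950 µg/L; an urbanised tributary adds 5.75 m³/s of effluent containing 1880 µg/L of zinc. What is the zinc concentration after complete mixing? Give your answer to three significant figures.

Conservation of mass: C = (39.40·4.600 + 8.150·950.0 + 5.750·1880) / 53.30 = 18730/53.30 = 351.5 µg/L.

351 µg/L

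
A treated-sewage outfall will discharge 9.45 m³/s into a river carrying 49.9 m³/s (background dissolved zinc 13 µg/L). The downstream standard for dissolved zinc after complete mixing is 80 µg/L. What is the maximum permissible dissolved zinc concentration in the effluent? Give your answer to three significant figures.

434 µg/L

At the limit, (Qr·Cr + Qe·Cₑ)/(Qr + Qe) = 80:
Cₑ = (59.35·80 − 49.90·13.00) / 9.450 = 433.8 µg/L.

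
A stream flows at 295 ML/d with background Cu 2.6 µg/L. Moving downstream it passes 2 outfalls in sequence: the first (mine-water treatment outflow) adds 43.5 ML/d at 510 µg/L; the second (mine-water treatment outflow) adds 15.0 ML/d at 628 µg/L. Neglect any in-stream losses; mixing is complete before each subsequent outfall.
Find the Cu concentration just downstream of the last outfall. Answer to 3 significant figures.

91.6 µg/L

After outfall 1: Q = 295.0 + 43.50 = 338.5 ML/d; C = (295.0·2.600 + 43.50·510.0)/338.5 = 67.81 µg/L.
After outfall 2: Q = 338.5 + 15.00 = 353.5 ML/d; C = (338.5·67.81 + 15.00·628.0)/353.5 = 91.58 µg/L.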